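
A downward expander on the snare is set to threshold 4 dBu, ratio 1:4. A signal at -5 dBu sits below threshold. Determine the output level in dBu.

Undershoot = 4 − (-5) = 9 dB.
At 1:4, that expands to 36 dB under threshold.
Output = 4 − 36 = -32 dBu.

-32 dBu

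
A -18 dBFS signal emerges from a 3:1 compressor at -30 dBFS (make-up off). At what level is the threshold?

Let T be the threshold. Output overshoot = (input overshoot)/R, so -30 − T = (-18 − T)/3.
3·(-30 − T) = -18 − T → 2·T = -90 − (-18) = -72.
T = -72/2 = -36 dBFS.

-36 dBFS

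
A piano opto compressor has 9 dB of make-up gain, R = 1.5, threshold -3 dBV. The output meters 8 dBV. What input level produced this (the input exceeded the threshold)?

Stripping the +9 dB make-up gives -1 dBV at the gain stage.
That's 2 dB above the -3 dBV threshold.
Input overshoot = R × output overshoot = 3 dB → input = -3 + 3 = 0 dBV.

0 dBV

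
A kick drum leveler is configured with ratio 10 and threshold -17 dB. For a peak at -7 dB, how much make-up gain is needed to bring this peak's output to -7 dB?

9 dB

Overshoot 10 dB → 10/10 = 1 dB after compression, so the compressed level is -17 + 1 = -16 dB.
Make-up = target − compressed = -7 − (-16) = 9 dB.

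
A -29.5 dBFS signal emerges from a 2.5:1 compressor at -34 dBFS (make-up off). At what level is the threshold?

Input is 7.5 dB above T (since output overshoot × R = input overshoot: (-34 − T)·2.5 = -29.5 − T gives T = -37 dBFS).
Check: -37 + (-29.5 − (-37))/2.5 = -37 + 3 = -34 dBFS. ✓

-37 dBFS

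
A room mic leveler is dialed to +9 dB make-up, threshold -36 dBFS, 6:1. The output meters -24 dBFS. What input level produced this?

-18 dBFS

Stripping the +9 dB make-up gives -33 dBFS at the gain stage.
That's 3 dB above the -36 dBFS threshold.
Before 6:1 compression the overshoot was 3 × 6 = 18 dB, so input = -36 + 18 = -18 dBFS.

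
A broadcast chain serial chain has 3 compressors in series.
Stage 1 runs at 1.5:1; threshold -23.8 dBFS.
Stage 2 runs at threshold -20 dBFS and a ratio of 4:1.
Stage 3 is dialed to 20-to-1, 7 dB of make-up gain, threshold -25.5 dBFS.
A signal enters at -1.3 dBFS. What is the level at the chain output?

Stage 1: overshoot 22.5 dB → 22.5/1.5 = 15 dB → -8.8 dBFS.
Stage 2: 11.2 dB above -20 dBFS, reduced 4:1 to 2.8 dB above → -17.2 dBFS.
Stage 3: overshoot 8.3 dB → 8.3/20 = 0.415 dB → -25.085 dBFS; +7 dB make-up → -18.085 dBFS.

-18.085 dBFS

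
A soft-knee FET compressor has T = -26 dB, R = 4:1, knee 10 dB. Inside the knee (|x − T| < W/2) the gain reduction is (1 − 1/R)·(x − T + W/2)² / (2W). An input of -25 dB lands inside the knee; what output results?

x − T + W/2 = -25 − (-26) + 5 = 6.
GR = (1 − 1/4) × 6² / 20 = 0.75 × 36 / 20 = 1.35 dB.
Output = -25 − 1.35 = -26.35 dB.

-26.35 dB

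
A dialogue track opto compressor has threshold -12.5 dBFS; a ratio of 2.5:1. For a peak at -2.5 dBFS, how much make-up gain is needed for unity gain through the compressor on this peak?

The peak compresses to -12.5 + 10/2.5 = -8.5 dBFS.
To reach -2.5 dBFS requires -2.5 − (-8.5) = 6 dB of make-up.

6 dB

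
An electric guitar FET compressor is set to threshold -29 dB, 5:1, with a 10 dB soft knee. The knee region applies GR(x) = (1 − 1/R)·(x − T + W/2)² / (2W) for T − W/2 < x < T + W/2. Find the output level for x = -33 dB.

x − T + W/2 = -33 − (-29) + 5 = 1.
GR = (1 − 1/5) × 1² / 20 = 0.8 × 1 / 20 = 0.04 dB.
Output = -33 − 0.04 = -33.04 dB.

-33.04 dB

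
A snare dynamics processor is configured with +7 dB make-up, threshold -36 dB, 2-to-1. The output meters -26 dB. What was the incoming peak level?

Remove make-up: -26 − 7 = -33 dB.
The compressed level sits -33 − (-36) = 3 dB over threshold.
Undo the ratio: input overshoot = 3 × 2 = 6 dB, giving input = -30 dB.

-30 dB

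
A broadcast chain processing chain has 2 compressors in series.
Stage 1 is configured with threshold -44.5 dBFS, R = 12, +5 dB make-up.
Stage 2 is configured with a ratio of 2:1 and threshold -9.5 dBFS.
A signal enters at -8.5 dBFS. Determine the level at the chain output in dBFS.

Stage 1: overshoot 36 dB → 36/12 = 3 dB → -41.5 dBFS; +5 dB make-up → -36.5 dBFS.
Stage 2: below threshold (-36.5 ≤ -9.5); passes unchanged; output -36.5 dBFS.

-36.5 dBFS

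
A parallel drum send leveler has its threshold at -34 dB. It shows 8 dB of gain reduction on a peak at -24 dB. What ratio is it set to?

Input overshoot = -24 − (-34) = 10 dB.
Output overshoot = 10 − 8 = 2 dB.
Ratio = input overshoot / output overshoot = 10 / 2 = 5.

5:1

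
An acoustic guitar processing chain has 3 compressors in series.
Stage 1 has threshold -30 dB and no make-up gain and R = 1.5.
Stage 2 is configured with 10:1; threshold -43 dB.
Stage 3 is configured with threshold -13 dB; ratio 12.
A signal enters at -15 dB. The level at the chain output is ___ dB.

-40.7 dB

Stage 1: 15 dB above -30 dB, reduced 1.5:1 to 10 dB above → -20 dB.
Stage 2: -20 dB is 23 dB over -43 dB; at 10:1 that becomes 2.3 dB over, giving -40.7 dB.
Stage 3: below threshold (-40.7 ≤ -13); passes unchanged; output -40.7 dB.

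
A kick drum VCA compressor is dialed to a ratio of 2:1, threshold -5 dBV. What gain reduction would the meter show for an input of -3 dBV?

1 dB

Overshoot = -3 − (-5) = 2 dB.
At 2:1, output sits 2/2 = 1 dB above threshold.
So the signal is attenuated by 2 − 1 = 1 dB.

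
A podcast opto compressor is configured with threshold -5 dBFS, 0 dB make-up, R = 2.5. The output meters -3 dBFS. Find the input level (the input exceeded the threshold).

0 dBFS

Post-compression overshoot = -3 − (-5) = 2 dB.
Input overshoot = R × output overshoot = 5 dB → input = -5 + 5 = 0 dBFS.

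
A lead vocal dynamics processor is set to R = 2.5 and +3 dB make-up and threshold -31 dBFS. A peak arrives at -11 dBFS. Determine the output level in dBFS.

-20 dBFS

-11 dBFS sits 20 dB over threshold.
At 2.5:1 the overshoot is divided by 2.5, leaving 8 dB above threshold.
Output = -31 + 8 = -23 dBFS; make-up adds 3 dB, giving -20 dBFS.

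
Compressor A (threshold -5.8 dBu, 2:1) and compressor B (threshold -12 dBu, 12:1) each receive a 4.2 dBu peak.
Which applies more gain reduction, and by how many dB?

A: overshoot 10 dB → output overshoot 5 dB → GR 5 dB.
B: overshoot 16.2 dB → output overshoot 1.35 dB → GR 14.85 dB.
B reduces 9.85 dB more.

B, by 9.85 dB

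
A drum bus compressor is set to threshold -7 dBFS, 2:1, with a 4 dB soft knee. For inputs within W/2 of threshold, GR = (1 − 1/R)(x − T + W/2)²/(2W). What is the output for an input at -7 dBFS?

-7.25 dBFS

x − T + W/2 = -7 − (-7) + 2 = 2.
GR = (1 − 1/2) × 2² / 8 = 0.5 × 4 / 8 = 0.25 dB.
Output = -7 − 0.25 = -7.25 dBFS.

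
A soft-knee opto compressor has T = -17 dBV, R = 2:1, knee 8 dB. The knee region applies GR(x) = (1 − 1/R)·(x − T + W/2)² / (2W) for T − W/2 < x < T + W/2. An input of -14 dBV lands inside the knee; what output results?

x − T + W/2 = -14 − (-17) + 4 = 7.
GR = (1 − 1/2) × 7² / 16 = 0.5 × 49 / 16 = 1.53125 dB.
Output = -14 − 1.53125 = -15.53125 dBV.

-15.53125 dBV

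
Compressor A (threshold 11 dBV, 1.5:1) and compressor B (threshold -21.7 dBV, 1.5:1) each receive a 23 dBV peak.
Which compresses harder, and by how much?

A: GR = 12 − 12/1.5 = 4 dB.
B: GR = 44.7 − 44.7/1.5 = 14.9 dB.
Difference: 10.9 dB in favour of B.

B, by 10.9 dB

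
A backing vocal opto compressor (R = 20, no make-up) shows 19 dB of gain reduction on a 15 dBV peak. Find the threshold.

-5 dBV

Let T be the threshold. Output overshoot = (input overshoot)/R, so -4 − T = (15 − T)/20.
20·(-4 − T) = 15 − T → 19·T = -80 − 15 = -95.
T = -95/19 = -5 dBV.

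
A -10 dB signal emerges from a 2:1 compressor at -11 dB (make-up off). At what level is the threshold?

-12 dB

Let T be the threshold. Output overshoot = (input overshoot)/R, so -11 − T = (-10 − T)/2.
2·(-11 − T) = -10 − T → 1·T = -22 − (-10) = -12.
T = -12/1 = -12 dB.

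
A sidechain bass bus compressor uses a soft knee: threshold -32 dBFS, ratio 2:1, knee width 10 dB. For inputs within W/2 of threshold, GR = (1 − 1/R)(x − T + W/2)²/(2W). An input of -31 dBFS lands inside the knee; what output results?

x − T + W/2 = -31 − (-32) + 5 = 6.
GR = (1 − 1/2) × 6² / 20 = 0.5 × 36 / 20 = 0.9 dB.
Output = -31 − 0.9 = -31.9 dBFS.

-31.9 dBFS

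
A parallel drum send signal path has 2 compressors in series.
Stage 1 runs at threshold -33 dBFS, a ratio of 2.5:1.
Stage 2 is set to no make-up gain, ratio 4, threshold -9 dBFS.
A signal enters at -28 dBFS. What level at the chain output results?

Stage 1: overshoot 5 dB → 5/2.5 = 2 dB → -31 dBFS.
Stage 2: below threshold (-31 ≤ -9); passes unchanged; output -31 dBFS.

-31 dBFS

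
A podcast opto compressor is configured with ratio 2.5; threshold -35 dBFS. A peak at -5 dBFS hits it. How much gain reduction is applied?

18 dB

The signal is 30 dB above threshold.
A 2.5:1 ratio leaves 12 dB of that excess.
So the signal is attenuated by 30 − 12 = 18 dB.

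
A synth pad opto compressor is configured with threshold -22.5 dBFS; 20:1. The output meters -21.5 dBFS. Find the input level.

The compressed level sits -21.5 − (-22.5) = 1 dB over threshold.
Before 20:1 compression the overshoot was 1 × 20 = 20 dB, so input = -22.5 + 20 = -2.5 dBFS.

-2.5 dBFS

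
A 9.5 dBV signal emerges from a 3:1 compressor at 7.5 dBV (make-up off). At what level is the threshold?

6.5 dBV

Let T be the threshold. Output overshoot = (input overshoot)/R, so 7.5 − T = (9.5 − T)/3.
3·(7.5 − T) = 9.5 − T → 2·T = 22.5 − 9.5 = 13.
T = 13/2 = 6.5 dBV.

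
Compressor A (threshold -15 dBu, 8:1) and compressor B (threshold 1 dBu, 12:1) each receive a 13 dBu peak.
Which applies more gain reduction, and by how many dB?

A: GR = 28 − 28/8 = 24.5 dB.
B: GR = 12 − 12/12 = 11 dB.
Difference: 13.5 dB in favour of A.

A, by 13.5 dB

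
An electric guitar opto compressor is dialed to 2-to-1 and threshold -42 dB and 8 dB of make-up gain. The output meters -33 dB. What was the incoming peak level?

-40 dB

Before make-up, the level was -33 − 8 = -41 dB.
Post-compression overshoot = -41 − (-42) = 1 dB.
Input overshoot = R × output overshoot = 2 dB → input = -42 + 2 = -40 dB.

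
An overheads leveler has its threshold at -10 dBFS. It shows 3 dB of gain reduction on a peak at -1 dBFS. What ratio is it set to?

Input overshoot = -1 − (-10) = 9 dB.
Output overshoot = 9 − 3 = 6 dB.
Ratio = input overshoot / output overshoot = 9 / 6 = 1.5.

1.5:1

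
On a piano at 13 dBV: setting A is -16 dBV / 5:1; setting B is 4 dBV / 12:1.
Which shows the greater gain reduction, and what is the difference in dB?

A, by 14.95 dB

A: overshoot 29 dB → output overshoot 5.8 dB → GR 23.2 dB.
B: overshoot 9 dB → output overshoot 0.75 dB → GR 8.25 dB.
Difference: 14.95 dB in favour of A.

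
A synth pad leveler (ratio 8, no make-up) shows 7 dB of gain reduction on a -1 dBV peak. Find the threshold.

Gain reduction = -1 − (-8) = 7 dB; output overshoot = GR / (R − 1) = 7 / 7 = 1 dB.
Threshold = output − output overshoot = -8 − 1 = -9 dBV.

-9 dBV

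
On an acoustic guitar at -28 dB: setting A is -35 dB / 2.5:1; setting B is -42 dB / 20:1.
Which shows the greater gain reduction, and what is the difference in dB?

A: GR = 7 − 7/2.5 = 4.2 dB.
B: GR = 14 − 14/20 = 13.3 dB.
Difference: 9.1 dB in favour of B.

B, by 9.1 dB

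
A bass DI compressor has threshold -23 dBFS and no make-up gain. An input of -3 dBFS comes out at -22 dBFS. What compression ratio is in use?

20:1

Input overshoot = -3 − (-23) = 20 dB; output overshoot = -22 − (-23) = 1 dB.
Ratio = 20 / 1 = 20.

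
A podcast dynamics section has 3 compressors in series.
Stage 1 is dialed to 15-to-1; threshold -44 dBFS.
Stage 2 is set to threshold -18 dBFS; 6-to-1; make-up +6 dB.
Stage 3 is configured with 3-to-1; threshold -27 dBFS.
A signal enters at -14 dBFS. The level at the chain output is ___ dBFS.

Stage 1: 30 dB above -44 dBFS, reduced 15:1 to 2 dB above → -42 dBFS.
Stage 2: below threshold (-42 ≤ -18); passes unchanged; make-up brings it to -36 dBFS.
Stage 3: -36 dBFS is at or below the -27 dBFS threshold — no compression; output -36 dBFS.

-36 dBFS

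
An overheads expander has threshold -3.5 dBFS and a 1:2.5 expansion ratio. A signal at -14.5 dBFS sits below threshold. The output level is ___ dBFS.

The input is 11 dB below the -3.5 dBFS threshold.
A 1:2.5 expander multiplies undershoot by 2.5: 11 × 2.5 = 27.5 dB below threshold.
Output = -3.5 − 27.5 = -31 dBFS.

-31 dBFS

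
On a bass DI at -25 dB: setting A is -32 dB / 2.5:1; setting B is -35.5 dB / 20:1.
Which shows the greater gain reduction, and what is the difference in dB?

A: GR = 7 − 7/2.5 = 4.2 dB.
B: GR = 10.5 − 10.5/20 = 9.975 dB.
B reduces 5.775 dB more.

B, by 5.775 dB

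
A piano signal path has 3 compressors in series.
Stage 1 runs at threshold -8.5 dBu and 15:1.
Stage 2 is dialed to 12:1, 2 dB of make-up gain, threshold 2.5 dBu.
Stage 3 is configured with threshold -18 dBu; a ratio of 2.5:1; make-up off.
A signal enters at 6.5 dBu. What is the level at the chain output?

-13 dBu

Stage 1: 15 dB above -8.5 dBu, reduced 15:1 to 1 dB above → -7.5 dBu.
Stage 2: below threshold (-7.5 ≤ 2.5); passes unchanged; make-up brings it to -5.5 dBu.
Stage 3: overshoot 12.5 dB → 12.5/2.5 = 5 dB → -13 dBu.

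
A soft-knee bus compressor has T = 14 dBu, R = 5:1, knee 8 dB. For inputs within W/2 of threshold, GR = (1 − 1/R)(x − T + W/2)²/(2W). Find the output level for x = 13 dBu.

x − T + W/2 = 13 − 14 + 4 = 3.
GR = (1 − 1/5) × 3² / 16 = 0.8 × 9 / 16 = 0.45 dB.
Output = 13 − 0.45 = 12.55 dBu.

12.55 dBu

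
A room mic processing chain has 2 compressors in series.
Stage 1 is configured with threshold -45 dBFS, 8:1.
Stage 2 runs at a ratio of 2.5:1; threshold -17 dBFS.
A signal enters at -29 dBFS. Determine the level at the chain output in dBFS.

-43 dBFS

Stage 1: 16 dB above -45 dBFS, reduced 8:1 to 2 dB above → -43 dBFS.
Stage 2: -43 dBFS is at or below the -17 dBFS threshold — no compression; output -43 dBFS.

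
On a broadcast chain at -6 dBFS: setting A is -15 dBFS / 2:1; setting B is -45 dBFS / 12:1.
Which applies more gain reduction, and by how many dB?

B, by 31.25 dB

A: 9 dB over, compressed to 4.5 dB over, so 4.5 dB of GR.
B: 39 dB over, compressed to 3.25 dB over, so 35.75 dB of GR.
B reduces 31.25 dB more.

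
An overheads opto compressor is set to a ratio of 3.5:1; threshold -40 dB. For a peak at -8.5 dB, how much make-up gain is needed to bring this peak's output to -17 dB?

14 dB

Without make-up, output = threshold + overshoot/3.5 = -40 + 9 = -31 dB.
Gap to target: 14 dB.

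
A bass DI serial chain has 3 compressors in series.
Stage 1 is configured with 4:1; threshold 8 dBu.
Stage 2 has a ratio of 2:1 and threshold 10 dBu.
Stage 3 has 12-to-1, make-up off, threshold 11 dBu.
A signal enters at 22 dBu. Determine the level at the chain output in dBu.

Stage 1: overshoot 14 dB → 14/4 = 3.5 dB → 11.5 dBu.
Stage 2: 11.5 dBu is 1.5 dB over 10 dBu; at 2:1 that becomes 0.75 dB over, giving 10.75 dBu.
Stage 3: below threshold (10.75 ≤ 11); passes unchanged; output 10.75 dBu.

10.75 dBu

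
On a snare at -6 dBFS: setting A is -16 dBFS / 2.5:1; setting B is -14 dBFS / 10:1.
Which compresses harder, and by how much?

B, by 1.2 dB

A: overshoot 10 dB → output overshoot 4 dB → GR 6 dB.
B: overshoot 8 dB → output overshoot 0.8 dB → GR 7.2 dB.
B reduces 1.2 dB more.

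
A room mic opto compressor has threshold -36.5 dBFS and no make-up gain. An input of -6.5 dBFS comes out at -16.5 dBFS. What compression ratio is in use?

Input overshoot = -6.5 − (-36.5) = 30 dB; output overshoot = -16.5 − (-36.5) = 20 dB.
Ratio = 30 / 20 = 1.5.

1.5:1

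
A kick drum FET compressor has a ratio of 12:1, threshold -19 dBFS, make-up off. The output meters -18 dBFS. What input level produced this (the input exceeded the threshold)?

-7 dBFS

That's 1 dB above the -19 dBFS threshold.
Undo the ratio: input overshoot = 1 × 12 = 12 dB, giving input = -7 dBFS.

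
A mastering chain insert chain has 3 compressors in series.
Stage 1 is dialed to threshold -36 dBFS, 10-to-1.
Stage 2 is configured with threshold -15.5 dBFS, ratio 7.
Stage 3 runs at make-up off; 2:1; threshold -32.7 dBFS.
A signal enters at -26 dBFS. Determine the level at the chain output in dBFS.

Stage 1: 10 dB above -36 dBFS, reduced 10:1 to 1 dB above → -35 dBFS.
Stage 2: -35 dBFS is at or below the -15.5 dBFS threshold — no compression; output -35 dBFS.
Stage 3: -35 dBFS ≤ -32.7 dBFS, so stage 3 doesn't engage; output -35 dBFS.

-35 dBFS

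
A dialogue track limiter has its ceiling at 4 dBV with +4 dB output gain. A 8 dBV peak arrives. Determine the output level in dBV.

8 dBV

A brickwall limiter is an ∞:1 compressor: any input above the ceiling is clamped to 4 dBV.
Output gain then adds 4 dB: 4 + 4 = 8 dBV.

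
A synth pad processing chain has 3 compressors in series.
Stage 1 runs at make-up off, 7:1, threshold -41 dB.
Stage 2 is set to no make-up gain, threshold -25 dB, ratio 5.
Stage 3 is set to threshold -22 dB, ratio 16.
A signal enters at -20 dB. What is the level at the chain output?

Stage 1: overshoot 21 dB → 21/7 = 3 dB → -38 dB.
Stage 2: below threshold (-38 ≤ -25); passes unchanged; output -38 dB.
Stage 3: -38 dB ≤ -22 dB, so stage 3 doesn't engage; output -38 dB.

-38 dB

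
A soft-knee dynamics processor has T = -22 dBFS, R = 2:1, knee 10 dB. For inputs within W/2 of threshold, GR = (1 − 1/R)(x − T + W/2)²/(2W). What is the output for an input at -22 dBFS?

x − T + W/2 = -22 − (-22) + 5 = 5.
GR = (1 − 1/2) × 5² / 20 = 0.5 × 25 / 20 = 0.625 dB.
Output = -22 − 0.625 = -22.625 dBFS.

-22.625 dBFS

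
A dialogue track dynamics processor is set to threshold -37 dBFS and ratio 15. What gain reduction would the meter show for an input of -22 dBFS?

Overshoot = -22 − (-37) = 15 dB.
At 15:1, output sits 15/15 = 1 dB above threshold.
Gain reduction = 15 − 1 = 14 dB.

14 dB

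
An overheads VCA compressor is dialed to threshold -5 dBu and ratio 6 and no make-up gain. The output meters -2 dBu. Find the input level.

The compressed level sits -2 − (-5) = 3 dB over threshold.
Input overshoot = R × output overshoot = 18 dB → input = -5 + 18 = 13 dBu.

13 dBu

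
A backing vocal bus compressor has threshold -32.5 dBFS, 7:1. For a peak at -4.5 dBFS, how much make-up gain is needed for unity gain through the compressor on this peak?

The peak compresses to -32.5 + 28/7 = -28.5 dBFS.
To reach -4.5 dBFS requires -4.5 − (-28.5) = 24 dB of make-up.

24 dB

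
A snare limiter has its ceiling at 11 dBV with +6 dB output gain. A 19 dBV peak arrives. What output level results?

17 dBV

The limiter clamps the peak to its 11 dBV ceiling.
Output gain then adds 6 dB: 11 + 6 = 17 dBV.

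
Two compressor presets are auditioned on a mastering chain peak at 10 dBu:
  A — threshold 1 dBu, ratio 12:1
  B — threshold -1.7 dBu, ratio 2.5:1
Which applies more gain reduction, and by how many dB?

A, by 1.23 dB

A: GR = 9 − 9/12 = 8.25 dB.
B: GR = 11.7 − 11.7/2.5 = 7.02 dB.
A applies 1.23 dB more gain reduction.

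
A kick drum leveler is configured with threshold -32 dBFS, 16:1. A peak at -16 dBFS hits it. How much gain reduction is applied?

15 dB

The signal is 16 dB above threshold.
At 16:1, output sits 16/16 = 1 dB above threshold.
Gain reduction = 16 − 1 = 15 dB.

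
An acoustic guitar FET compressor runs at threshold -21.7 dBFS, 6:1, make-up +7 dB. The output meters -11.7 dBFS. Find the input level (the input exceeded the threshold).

-3.7 dBFS

Before make-up, the level was -11.7 − 7 = -18.7 dBFS.
The compressed level sits -18.7 − (-21.7) = 3 dB over threshold.
Before 6:1 compression the overshoot was 3 × 6 = 18 dB, so input = -21.7 + 18 = -3.7 dBFS.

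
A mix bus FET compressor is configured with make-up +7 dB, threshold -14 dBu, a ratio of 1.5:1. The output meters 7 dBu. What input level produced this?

7 dBu

Remove make-up: 7 − 7 = 0 dBu.
The compressed level sits 0 − (-14) = 14 dB over threshold.
Undo the ratio: input overshoot = 14 × 1.5 = 21 dB, giving input = 7 dBu.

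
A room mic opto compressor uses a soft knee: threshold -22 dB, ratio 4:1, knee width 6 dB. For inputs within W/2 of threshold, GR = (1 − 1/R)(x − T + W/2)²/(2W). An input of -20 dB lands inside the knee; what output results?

-21.5625 dB

x − T + W/2 = -20 − (-22) + 3 = 5.
GR = (1 − 1/4) × 5² / 12 = 0.75 × 25 / 12 = 1.5625 dB.
Output = -20 − 1.5625 = -21.5625 dB.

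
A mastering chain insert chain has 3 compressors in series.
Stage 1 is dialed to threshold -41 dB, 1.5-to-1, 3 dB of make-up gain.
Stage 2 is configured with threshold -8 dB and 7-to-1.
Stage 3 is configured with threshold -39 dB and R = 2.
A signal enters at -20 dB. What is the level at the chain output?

-31.5 dB

Stage 1: overshoot 21 dB → 21/1.5 = 14 dB → -27 dB; +3 dB make-up → -24 dB.
Stage 2: below threshold (-24 ≤ -8); passes unchanged; output -24 dB.
Stage 3: -24 dB is 15 dB over -39 dB; at 2:1 that becomes 7.5 dB over, giving -31.5 dB.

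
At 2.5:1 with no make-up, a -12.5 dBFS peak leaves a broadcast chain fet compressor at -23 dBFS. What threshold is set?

-30 dBFS

Let T be the threshold. Output overshoot = (input overshoot)/R, so -23 − T = (-12.5 − T)/2.5.
2.5·(-23 − T) = -12.5 − T → 1.5·T = -57.5 − (-12.5) = -45.
T = -45/1.5 = -30 dBFS.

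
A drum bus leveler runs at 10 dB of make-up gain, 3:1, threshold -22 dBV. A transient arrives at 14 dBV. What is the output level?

0 dBV

The input is 36 dB above the -22 dBV threshold.
3:1 compression reduces that to 36/3 = 12 dB over.
So the level is -22 + 12 = -10 dBV; make-up adds 10 dB, giving 0 dBV.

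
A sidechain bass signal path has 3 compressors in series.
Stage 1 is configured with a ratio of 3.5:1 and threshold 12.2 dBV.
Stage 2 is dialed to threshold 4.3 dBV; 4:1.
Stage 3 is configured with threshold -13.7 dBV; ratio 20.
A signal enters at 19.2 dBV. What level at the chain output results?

Stage 1: 7 dB above 12.2 dBV, reduced 3.5:1 to 2 dB above → 14.2 dBV.
Stage 2: 9.9 dB above 4.3 dBV, reduced 4:1 to 2.475 dB above → 6.775 dBV.
Stage 3: 20.475 dB above -13.7 dBV, reduced 20:1 to 1.02375 dB above → -12.67625 dBV.

-12.67625 dBV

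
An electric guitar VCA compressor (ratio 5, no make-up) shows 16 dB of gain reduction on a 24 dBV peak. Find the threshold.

Input is 20 dB above T (since output overshoot × R = input overshoot: (8 − T)·5 = 24 − T gives T = 4 dBV).
Check: 4 + (24 − 4)/5 = 4 + 4 = 8 dBV. ✓

4 dBV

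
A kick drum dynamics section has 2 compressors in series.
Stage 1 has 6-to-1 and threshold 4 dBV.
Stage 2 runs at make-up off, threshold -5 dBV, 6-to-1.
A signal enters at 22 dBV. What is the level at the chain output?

Stage 1: 18 dB above 4 dBV, reduced 6:1 to 3 dB above → 7 dBV.
Stage 2: 12 dB above -5 dBV, reduced 6:1 to 2 dB above → -3 dBV.

-3 dBV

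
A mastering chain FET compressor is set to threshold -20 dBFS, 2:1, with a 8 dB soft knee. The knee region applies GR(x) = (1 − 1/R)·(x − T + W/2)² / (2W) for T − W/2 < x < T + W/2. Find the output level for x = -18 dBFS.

-19.125 dBFS

x − T + W/2 = -18 − (-20) + 4 = 6.
GR = (1 − 1/2) × 6² / 16 = 0.5 × 36 / 16 = 1.125 dB.
Output = -18 − 1.125 = -19.125 dBFS.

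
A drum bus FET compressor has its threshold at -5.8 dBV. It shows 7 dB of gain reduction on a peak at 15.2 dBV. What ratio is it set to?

1.5:1

Input overshoot = 15.2 − (-5.8) = 21 dB.
Output overshoot = 21 − 7 = 14 dB.
Ratio = input overshoot / output overshoot = 21 / 14 = 1.5.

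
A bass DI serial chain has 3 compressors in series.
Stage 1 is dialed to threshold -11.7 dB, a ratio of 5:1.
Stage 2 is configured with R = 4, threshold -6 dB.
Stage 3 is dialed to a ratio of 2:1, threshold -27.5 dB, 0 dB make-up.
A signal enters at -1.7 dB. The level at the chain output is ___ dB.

Stage 1: -1.7 dB is 10 dB over -11.7 dB; at 5:1 that becomes 2 dB over, giving -9.7 dB.
Stage 2: below threshold (-9.7 ≤ -6); passes unchanged; output -9.7 dB.
Stage 3: -9.7 dB is 17.8 dB over -27.5 dB; at 2:1 that becomes 8.9 dB over, giving -18.6 dB.

-18.6 dB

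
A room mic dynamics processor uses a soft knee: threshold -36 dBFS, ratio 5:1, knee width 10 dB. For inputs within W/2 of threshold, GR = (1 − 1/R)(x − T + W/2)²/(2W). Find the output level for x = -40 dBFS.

-40.04 dBFS

x − T + W/2 = -40 − (-36) + 5 = 1.
GR = (1 − 1/5) × 1² / 20 = 0.8 × 1 / 20 = 0.04 dB.
Output = -40 − 0.04 = -40.04 dBFS.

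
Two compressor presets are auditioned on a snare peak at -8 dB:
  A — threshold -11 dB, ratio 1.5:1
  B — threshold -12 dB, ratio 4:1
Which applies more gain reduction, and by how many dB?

A: GR = 3 − 3/1.5 = 1 dB.
B: GR = 4 − 4/4 = 3 dB.
B applies 2 dB more gain reduction.

B, by 2 dB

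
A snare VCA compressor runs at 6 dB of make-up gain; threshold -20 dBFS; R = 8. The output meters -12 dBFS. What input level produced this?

-4 dBFS

Before make-up, the level was -12 − 6 = -18 dBFS.
That's 2 dB above the -20 dBFS threshold.
Undo the ratio: input overshoot = 2 × 8 = 16 dB, giving input = -4 dBFS.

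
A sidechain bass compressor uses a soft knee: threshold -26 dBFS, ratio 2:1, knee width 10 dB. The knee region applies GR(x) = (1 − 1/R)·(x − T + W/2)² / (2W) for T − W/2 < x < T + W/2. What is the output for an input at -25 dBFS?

x − T + W/2 = -25 − (-26) + 5 = 6.
GR = (1 − 1/2) × 6² / 20 = 0.5 × 36 / 20 = 0.9 dB.
Output = -25 − 0.9 = -25.9 dBFS.

-25.9 dBFS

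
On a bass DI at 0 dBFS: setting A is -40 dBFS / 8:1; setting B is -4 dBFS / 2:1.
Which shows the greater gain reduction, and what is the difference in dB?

A: GR = 40 − 40/8 = 35 dB.
B: GR = 4 − 4/2 = 2 dB.
A reduces 33 dB more.

A, by 33 dB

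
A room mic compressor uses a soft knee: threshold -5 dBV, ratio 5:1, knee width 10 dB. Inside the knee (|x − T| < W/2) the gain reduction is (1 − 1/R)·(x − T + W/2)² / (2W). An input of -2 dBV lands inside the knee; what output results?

-4.56 dBV

x − T + W/2 = -2 − (-5) + 5 = 8.
GR = (1 − 1/5) × 8² / 20 = 0.8 × 64 / 20 = 2.56 dB.
Output = -2 − 2.56 = -4.56 dBV.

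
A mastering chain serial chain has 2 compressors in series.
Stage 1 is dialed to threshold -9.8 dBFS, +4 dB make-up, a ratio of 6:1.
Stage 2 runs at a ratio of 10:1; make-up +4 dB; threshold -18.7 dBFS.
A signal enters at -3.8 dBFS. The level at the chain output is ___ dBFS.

Stage 1: -3.8 dBFS is 6 dB over -9.8 dBFS; at 6:1 that becomes 1 dB over, giving -8.8 dBFS; +4 dB make-up → -4.8 dBFS.
Stage 2: 13.9 dB above -18.7 dBFS, reduced 10:1 to 1.39 dB above → -17.31 dBFS; +4 dB make-up → -13.31 dBFS.

-13.31 dBFS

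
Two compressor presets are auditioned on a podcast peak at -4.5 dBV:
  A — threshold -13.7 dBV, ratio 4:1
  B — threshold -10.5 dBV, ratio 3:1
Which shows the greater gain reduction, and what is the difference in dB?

A: 9.2 dB over, compressed to 2.3 dB over, so 6.9 dB of GR.
B: 6 dB over, compressed to 2 dB over, so 4 dB of GR.
A reduces 2.9 dB more.

A, by 2.9 dB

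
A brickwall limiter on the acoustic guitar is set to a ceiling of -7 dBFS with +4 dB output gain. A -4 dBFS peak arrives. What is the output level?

A brickwall limiter is an ∞:1 compressor: any input above the ceiling is clamped to -7 dBFS.
Output gain then adds 4 dB: -7 + 4 = -3 dBFS.

-3 dBFS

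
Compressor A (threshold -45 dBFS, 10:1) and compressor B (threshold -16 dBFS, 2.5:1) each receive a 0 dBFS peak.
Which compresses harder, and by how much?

A: GR = 45 − 45/10 = 40.5 dB.
B: GR = 16 − 16/2.5 = 9.6 dB.
A reduces 30.9 dB more.

A, by 30.9 dB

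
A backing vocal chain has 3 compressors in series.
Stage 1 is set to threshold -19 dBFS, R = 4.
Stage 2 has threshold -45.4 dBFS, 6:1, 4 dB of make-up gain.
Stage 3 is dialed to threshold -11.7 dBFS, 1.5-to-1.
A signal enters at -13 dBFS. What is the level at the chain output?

Stage 1: overshoot 6 dB → 6/4 = 1.5 dB → -17.5 dBFS.
Stage 2: -17.5 dBFS is 27.9 dB over -45.4 dBFS; at 6:1 that becomes 4.65 dB over, giving -40.75 dBFS; +4 dB make-up → -36.75 dBFS.
Stage 3: -36.75 dBFS ≤ -11.7 dBFS, so stage 3 doesn't engage; output -36.75 dBFS.

-36.75 dBFS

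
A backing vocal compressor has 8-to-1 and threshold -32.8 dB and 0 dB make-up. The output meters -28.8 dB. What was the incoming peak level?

-0.8 dB

The compressed level sits -28.8 − (-32.8) = 4 dB over threshold.
Input overshoot = R × output overshoot = 32 dB → input = -32.8 + 32 = -0.8 dB.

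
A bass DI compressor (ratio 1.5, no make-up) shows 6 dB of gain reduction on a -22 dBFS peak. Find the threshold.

Gain reduction = -22 − (-28) = 6 dB; output overshoot = GR / (R − 1) = 6 / 0.5 = 12 dB.
Threshold = output − output overshoot = -28 − 12 = -40 dBFS.

-40 dBFS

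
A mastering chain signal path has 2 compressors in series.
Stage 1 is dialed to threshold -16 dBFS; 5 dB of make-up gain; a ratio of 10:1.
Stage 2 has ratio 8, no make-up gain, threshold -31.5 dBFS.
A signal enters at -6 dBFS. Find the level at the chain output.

Stage 1: -6 dBFS is 10 dB over -16 dBFS; at 10:1 that becomes 1 dB over, giving -15 dBFS; +5 dB make-up → -10 dBFS.
Stage 2: 21.5 dB above -31.5 dBFS, reduced 8:1 to 2.6875 dB above → -28.8125 dBFS.

-28.8125 dBFS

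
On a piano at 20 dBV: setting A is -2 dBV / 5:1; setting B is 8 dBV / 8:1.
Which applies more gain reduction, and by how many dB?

A: GR = 22 − 22/5 = 17.6 dB.
B: GR = 12 − 12/8 = 10.5 dB.
A applies 7.1 dB more gain reduction.

A, by 7.1 dB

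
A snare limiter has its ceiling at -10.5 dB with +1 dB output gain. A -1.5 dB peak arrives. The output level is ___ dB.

-9.5 dB

The limiter clamps the peak to its -10.5 dB ceiling.
Output gain then adds 1 dB: -10.5 + 1 = -9.5 dB.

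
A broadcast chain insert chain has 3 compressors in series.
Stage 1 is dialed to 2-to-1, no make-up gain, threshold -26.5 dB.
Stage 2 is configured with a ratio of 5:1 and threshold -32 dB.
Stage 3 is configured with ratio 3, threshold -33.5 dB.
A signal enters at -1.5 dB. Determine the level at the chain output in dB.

-31.8 dB

Stage 1: 25 dB above -26.5 dB, reduced 2:1 to 12.5 dB above → -14 dB.
Stage 2: overshoot 18 dB → 18/5 = 3.6 dB → -28.4 dB.
Stage 3: 5.1 dB above -33.5 dB, reduced 3:1 to 1.7 dB above → -31.8 dB.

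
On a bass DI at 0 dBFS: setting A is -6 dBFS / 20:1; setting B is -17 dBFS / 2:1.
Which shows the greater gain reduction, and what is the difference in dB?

A: GR = 6 − 6/20 = 5.7 dB.
B: GR = 17 − 17/2 = 8.5 dB.
B applies 2.8 dB more gain reduction.

B, by 2.8 dB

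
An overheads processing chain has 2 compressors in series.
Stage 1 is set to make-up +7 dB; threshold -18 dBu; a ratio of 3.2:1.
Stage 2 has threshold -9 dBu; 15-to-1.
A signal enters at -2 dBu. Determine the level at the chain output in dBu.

Stage 1: overshoot 16 dB → 16/3.2 = 5 dB → -13 dBu; +7 dB make-up → -6 dBu.
Stage 2: overshoot 3 dB → 3/15 = 0.2 dB → -8.8 dBu.

-8.8 dBu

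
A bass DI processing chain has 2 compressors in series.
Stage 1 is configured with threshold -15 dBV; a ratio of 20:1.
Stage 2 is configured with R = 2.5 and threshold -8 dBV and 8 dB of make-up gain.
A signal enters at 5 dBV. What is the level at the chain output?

Stage 1: 20 dB above -15 dBV, reduced 20:1 to 1 dB above → -14 dBV.
Stage 2: -14 dBV ≤ -8 dBV, so stage 2 doesn't engage; make-up brings it to -6 dBV.

-6 dBV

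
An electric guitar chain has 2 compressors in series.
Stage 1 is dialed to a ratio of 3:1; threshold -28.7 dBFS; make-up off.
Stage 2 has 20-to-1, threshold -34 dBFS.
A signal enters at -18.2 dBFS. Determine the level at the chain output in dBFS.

-33.56 dBFS

Stage 1: overshoot 10.5 dB → 10.5/3 = 3.5 dB → -25.2 dBFS.
Stage 2: -25.2 dBFS is 8.8 dB over -34 dBFS; at 20:1 that becomes 0.44 dB over, giving -33.56 dBFS.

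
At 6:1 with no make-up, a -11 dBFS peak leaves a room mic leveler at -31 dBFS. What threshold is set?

Gain reduction = -11 − (-31) = 20 dB; output overshoot = GR / (R − 1) = 20 / 5 = 4 dB.
Threshold = output − output overshoot = -31 − 4 = -35 dBFS.

-35 dBFS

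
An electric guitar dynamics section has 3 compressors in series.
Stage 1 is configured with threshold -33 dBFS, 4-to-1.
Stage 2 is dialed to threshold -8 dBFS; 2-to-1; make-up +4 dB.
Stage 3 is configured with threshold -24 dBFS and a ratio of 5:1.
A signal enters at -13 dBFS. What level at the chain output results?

-24 dBFS

Stage 1: 20 dB above -33 dBFS, reduced 4:1 to 5 dB above → -28 dBFS.
Stage 2: -28 dBFS is at or below the -8 dBFS threshold — no compression; make-up brings it to -24 dBFS.
Stage 3: below threshold (-24 ≤ -24); passes unchanged; output -24 dBFS.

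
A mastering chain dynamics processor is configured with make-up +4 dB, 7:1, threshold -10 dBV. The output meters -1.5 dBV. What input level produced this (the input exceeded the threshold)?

Stripping the +4 dB make-up gives -5.5 dBV at the gain stage.
That's 4.5 dB above the -10 dBV threshold.
Before 7:1 compression the overshoot was 4.5 × 7 = 31.5 dB, so input = -10 + 31.5 = 21.5 dBV.

21.5 dBV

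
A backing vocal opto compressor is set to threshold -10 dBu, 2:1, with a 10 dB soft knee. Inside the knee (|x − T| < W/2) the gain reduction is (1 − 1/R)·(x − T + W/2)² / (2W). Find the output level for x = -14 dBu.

x − T + W/2 = -14 − (-10) + 5 = 1.
GR = (1 − 1/2) × 1² / 20 = 0.5 × 1 / 20 = 0.025 dB.
Output = -14 − 0.025 = -14.025 dBu.

-14.025 dBu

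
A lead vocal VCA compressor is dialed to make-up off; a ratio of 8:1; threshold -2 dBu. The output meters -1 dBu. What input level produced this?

6 dBu

Post-compression overshoot = -1 − (-2) = 1 dB.
Before 8:1 compression the overshoot was 1 × 8 = 8 dB, so input = -2 + 8 = 6 dBu.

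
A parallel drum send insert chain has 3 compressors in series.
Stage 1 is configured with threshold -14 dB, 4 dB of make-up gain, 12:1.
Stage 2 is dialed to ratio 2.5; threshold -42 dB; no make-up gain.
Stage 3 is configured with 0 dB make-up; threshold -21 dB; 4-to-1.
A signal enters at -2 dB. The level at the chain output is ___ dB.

Stage 1: 12 dB above -14 dB, reduced 12:1 to 1 dB above → -13 dB; +4 dB make-up → -9 dB.
Stage 2: -9 dB is 33 dB over -42 dB; at 2.5:1 that becomes 13.2 dB over, giving -28.8 dB.
Stage 3: -28.8 dB is at or below the -21 dB threshold — no compression; output -28.8 dB.

-28.8 dB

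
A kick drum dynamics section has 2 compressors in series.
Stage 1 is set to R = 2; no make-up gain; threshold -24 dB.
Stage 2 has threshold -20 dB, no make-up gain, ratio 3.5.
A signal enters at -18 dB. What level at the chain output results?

Stage 1: -18 dB is 6 dB over -24 dB; at 2:1 that becomes 3 dB over, giving -21 dB.
Stage 2: -21 dB is at or below the -20 dB threshold — no compression; output -21 dB.

-21 dB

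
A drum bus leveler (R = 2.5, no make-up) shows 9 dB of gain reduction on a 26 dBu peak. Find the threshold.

Input is 15 dB above T (since output overshoot × R = input overshoot: (17 − T)·2.5 = 26 − T gives T = 11 dBu).
Check: 11 + (26 − 11)/2.5 = 11 + 6 = 17 dBu. ✓

11 dBu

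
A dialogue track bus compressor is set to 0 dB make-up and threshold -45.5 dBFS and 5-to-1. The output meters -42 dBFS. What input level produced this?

The compressed level sits -42 − (-45.5) = 3.5 dB over threshold.
Input overshoot = R × output overshoot = 17.5 dB → input = -45.5 + 17.5 = -28 dBFS.

-28 dBFS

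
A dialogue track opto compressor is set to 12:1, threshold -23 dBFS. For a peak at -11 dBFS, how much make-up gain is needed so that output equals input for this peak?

Overshoot 12 dB → 12/12 = 1 dB after compression, so the compressed level is -23 + 1 = -22 dBFS.
Make-up = target − compressed = -11 − (-22) = 11 dB.

11 dB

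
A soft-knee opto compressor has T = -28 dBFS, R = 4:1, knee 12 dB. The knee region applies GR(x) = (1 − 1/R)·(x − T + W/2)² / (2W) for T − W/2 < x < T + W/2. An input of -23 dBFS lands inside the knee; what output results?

x − T + W/2 = -23 − (-28) + 6 = 11.
GR = (1 − 1/4) × 11² / 24 = 0.75 × 121 / 24 = 3.78125 dB.
Output = -23 − 3.78125 = -26.78125 dBFS.

-26.78125 dBFS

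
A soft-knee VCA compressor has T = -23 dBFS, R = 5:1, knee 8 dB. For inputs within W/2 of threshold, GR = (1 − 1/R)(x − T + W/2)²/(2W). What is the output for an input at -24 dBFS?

x − T + W/2 = -24 − (-23) + 4 = 3.
GR = (1 − 1/5) × 3² / 16 = 0.8 × 9 / 16 = 0.45 dB.
Output = -24 − 0.45 = -24.45 dBFS.

-24.45 dBFS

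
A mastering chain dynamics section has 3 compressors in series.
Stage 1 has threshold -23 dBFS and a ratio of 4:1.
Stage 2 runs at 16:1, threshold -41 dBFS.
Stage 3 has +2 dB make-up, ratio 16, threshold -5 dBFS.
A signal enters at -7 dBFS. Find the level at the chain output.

-37.625 dBFS

Stage 1: overshoot 16 dB → 16/4 = 4 dB → -19 dBFS.
Stage 2: 22 dB above -41 dBFS, reduced 16:1 to 1.375 dB above → -39.625 dBFS.
Stage 3: below threshold (-39.625 ≤ -5); passes unchanged; make-up brings it to -37.625 dBFS.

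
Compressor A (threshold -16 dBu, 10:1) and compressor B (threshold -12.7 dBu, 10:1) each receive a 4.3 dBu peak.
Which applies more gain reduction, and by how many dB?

A, by 2.97 dB

A: GR = 20.3 − 20.3/10 = 18.27 dB.
B: GR = 17 − 17/10 = 15.3 dB.
Difference: 2.97 dB in favour of A.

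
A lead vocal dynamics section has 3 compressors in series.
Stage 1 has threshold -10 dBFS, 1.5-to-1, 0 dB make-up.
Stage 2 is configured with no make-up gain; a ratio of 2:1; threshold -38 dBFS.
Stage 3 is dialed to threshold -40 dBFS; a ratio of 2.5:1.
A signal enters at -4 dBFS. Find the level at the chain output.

Stage 1: overshoot 6 dB → 6/1.5 = 4 dB → -6 dBFS.
Stage 2: 32 dB above -38 dBFS, reduced 2:1 to 16 dB above → -22 dBFS.
Stage 3: overshoot 18 dB → 18/2.5 = 7.2 dB → -32.8 dBFS.

-32.8 dBFS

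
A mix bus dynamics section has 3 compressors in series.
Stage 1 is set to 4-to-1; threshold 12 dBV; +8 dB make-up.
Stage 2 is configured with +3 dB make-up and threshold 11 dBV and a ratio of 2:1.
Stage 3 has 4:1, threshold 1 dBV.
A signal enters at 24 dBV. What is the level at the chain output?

Stage 1: overshoot 12 dB → 12/4 = 3 dB → 15 dBV; +8 dB make-up → 23 dBV.
Stage 2: 23 dBV is 12 dB over 11 dBV; at 2:1 that becomes 6 dB over, giving 17 dBV; +3 dB make-up → 20 dBV.
Stage 3: overshoot 19 dB → 19/4 = 4.75 dB → 5.75 dBV.

5.75 dBV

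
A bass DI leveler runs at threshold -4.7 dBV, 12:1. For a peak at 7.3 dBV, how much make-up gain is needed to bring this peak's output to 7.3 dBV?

Without make-up, output = threshold + overshoot/12 = -4.7 + 1 = -3.7 dBV.
Gap to target: 11 dB.

11 dB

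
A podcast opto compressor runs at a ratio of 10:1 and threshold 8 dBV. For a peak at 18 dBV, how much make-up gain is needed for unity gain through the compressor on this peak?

Without make-up, output = threshold + overshoot/10 = 8 + 1 = 9 dBV.
Gap to target: 9 dB.

9 dB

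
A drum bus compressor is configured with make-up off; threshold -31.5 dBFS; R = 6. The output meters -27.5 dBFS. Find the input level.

The compressed level sits -27.5 − (-31.5) = 4 dB over threshold.
Input overshoot = R × output overshoot = 24 dB → input = -31.5 + 24 = -7.5 dBFS.

-7.5 dBFS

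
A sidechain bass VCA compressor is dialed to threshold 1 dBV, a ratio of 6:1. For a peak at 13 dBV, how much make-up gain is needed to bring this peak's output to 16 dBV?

13 dB

The peak compresses to 1 + 12/6 = 3 dBV.
To reach 16 dBV requires 16 − 3 = 13 dB of make-up.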